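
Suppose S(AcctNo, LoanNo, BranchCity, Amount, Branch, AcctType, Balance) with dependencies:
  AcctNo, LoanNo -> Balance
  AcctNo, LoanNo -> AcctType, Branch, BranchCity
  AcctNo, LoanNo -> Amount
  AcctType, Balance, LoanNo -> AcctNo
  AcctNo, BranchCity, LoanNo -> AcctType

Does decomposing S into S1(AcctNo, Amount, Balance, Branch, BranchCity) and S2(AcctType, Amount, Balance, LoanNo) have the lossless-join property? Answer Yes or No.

The shared attributes are {Amount, Balance} and {Amount, Balance}⁺ = {Amount, Balance}.
S1 ⊄ {Amount, Balance} and S2 ⊄ {Amount, Balance}, so the split is lossy.

No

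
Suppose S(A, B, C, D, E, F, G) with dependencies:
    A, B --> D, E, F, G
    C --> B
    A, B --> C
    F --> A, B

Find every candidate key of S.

{A, B}, {A, C}, {F}

{F} is a candidate key since {F}⁺ = {A, B, C, D, E, F, G} covers every attribute.
{A, B} is a candidate key since {A, B}⁺ = {A, B, C, D, E, F, G} covers every attribute.
{A, C} is a candidate key since {A, C}⁺ = {A, B, C, D, E, F, G} covers every attribute.
Any other superkey properly contains one of these, so there are no further candidate keys.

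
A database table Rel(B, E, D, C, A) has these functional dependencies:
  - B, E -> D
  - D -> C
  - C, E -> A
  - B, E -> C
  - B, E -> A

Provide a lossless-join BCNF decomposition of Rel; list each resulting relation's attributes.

{A, D, E}; {B, D, E}; {C, D}

Candidate key of the original relation: {B, E}.
Within {A, B, C, D, E}: {D}⁺ ∩ {A, B, C, D, E} = {C, D}, not the whole set, so D -> C violates BCNF; decompose into {C, D} and {A, B, D, E}.
{C, D}: every determinant is a superkey — BCNF.
Within {A, B, D, E}: {D, E}⁺ ∩ {A, B, D, E} = {A, D, E}, not the whole set, so D, E -> A violates BCNF; decompose into {A, D, E} and {B, D, E}.
{A, D, E}: every determinant is a superkey — BCNF.
{B, D, E}: every determinant is a superkey — BCNF.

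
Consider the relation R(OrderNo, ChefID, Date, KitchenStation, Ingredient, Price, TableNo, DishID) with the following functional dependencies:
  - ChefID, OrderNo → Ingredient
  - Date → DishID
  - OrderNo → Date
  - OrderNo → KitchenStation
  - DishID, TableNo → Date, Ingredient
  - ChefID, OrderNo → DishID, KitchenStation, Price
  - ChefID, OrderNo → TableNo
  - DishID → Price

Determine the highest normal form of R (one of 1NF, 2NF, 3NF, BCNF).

1NF

Candidate key: {ChefID, OrderNo}. Prime attributes: {ChefID, OrderNo}.
Date → DishID breaks BCNF: {Date}⁺ = {Date, DishID, Price}, so {Date} is not a superkey.
Date → DishID determines the non-prime attribute {DishID} from a non-superkey — 3NF is violated.
The proper key subset {OrderNo} of {ChefID, OrderNo} determines non-prime {Date, DishID, KitchenStation, Price}, so the relation is not even in 2NF.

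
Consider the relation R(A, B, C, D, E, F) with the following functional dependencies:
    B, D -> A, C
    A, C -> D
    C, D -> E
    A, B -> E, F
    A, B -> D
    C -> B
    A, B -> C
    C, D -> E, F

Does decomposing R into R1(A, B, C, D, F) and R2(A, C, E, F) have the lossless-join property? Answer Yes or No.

Yes

The shared attributes are {A, C, F} and {A, C, F}⁺ = {A, B, C, D, E, F}.
Since R1 ⊆ {A, B, C, D, E, F}, the intersection is a superkey of R1; the decomposition is lossless.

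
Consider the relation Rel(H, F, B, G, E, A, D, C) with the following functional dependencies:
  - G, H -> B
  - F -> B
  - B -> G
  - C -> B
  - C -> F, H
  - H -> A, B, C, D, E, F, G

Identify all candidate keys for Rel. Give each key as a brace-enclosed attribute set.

{C}, {H}

{C}⁺ = {A, B, C, D, E, F, G, H}, which is every attribute, so {C} is a candidate key.
{H}⁺ = {A, B, C, D, E, F, G, H}, which is every attribute, so {H} is a candidate key.
These are minimal and exhaustive — every other superkey contains one of them.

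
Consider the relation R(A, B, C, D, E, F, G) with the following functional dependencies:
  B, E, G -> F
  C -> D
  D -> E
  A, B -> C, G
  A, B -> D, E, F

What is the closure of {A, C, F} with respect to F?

{A, C, D, E, F}

Start with {A, C, F}.
C -> D applies; add {D} → now {A, C, D, F}.
D -> E applies; add {E} → now {A, C, D, E, F}.
No further FD applies.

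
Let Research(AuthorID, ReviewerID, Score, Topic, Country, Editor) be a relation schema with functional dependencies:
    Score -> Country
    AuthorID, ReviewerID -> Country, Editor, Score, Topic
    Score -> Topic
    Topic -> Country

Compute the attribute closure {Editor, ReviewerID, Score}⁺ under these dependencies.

Start with {Editor, ReviewerID, Score}.
Score -> Country applies; add {Country} → now {Country, Editor, ReviewerID, Score}.
Score -> Topic applies; add {Topic} → now {Country, Editor, ReviewerID, Score, Topic}.
No further FD applies.

{Country, Editor, ReviewerID, Score, Topic}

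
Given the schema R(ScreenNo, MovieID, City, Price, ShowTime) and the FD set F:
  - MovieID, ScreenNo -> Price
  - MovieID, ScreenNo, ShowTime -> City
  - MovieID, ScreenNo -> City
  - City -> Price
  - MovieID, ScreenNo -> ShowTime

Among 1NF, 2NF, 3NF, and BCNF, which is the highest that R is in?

2NF

Candidate key: {MovieID, ScreenNo}. Prime attributes: {MovieID, ScreenNo}.
City -> Price breaks BCNF: {City}⁺ = {City, Price}, so {City} is not a superkey.
Because {Price} is non-prime and the left side of City -> Price is not a superkey, the relation is not in 3NF.
No proper subset of a key has a non-prime attribute in its closure, so there is no partial dependency; 2NF holds.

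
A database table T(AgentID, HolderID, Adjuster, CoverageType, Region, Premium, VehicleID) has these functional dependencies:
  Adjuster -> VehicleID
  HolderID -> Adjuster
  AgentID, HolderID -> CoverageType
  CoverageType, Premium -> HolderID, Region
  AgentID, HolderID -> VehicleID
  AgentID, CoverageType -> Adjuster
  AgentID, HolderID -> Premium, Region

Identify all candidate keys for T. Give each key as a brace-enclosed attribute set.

No FD produces {AgentID}, so it must be in every candidate key.
{AgentID, HolderID}⁺ = {Adjuster, AgentID, CoverageType, HolderID, Premium, Region, VehicleID} — all of the relation — so {AgentID, HolderID} is a candidate key.
{AgentID, CoverageType, Premium}⁺ = {Adjuster, AgentID, CoverageType, HolderID, Premium, Region, VehicleID} — all of the relation — so {AgentID, CoverageType, Premium} is a candidate key.
Any other superkey properly contains one of these, so there are no further candidate keys.

{AgentID, CoverageType, Premium}, {AgentID, HolderID}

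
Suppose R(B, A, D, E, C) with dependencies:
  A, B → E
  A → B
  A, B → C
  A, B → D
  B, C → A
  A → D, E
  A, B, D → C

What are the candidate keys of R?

{A}⁺ = {A, B, C, D, E}, which is every attribute, so {A} is a candidate key.
{B, C}⁺ = {A, B, C, D, E}, which is every attribute, so {B, C} is a candidate key.
No proper subset of any of these is a key, and no other minimal superkey exists.

{A}, {B, C}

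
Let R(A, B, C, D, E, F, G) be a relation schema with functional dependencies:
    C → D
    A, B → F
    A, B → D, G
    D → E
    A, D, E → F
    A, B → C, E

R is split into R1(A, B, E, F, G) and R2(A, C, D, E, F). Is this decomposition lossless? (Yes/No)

R1 ∩ R2 = {A, E, F}; its closure under F is {A, E, F}.
The closure covers neither R1 nor R2 entirely; the join is not lossless.

No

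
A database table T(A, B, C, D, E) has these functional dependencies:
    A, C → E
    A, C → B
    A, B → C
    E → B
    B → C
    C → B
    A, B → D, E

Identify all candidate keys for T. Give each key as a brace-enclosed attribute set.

{A, B}, {A, C}, {A, E}

No FD produces {A}, so it must be in every candidate key.
{A, B}⁺ = {A, B, C, D, E} — all of the relation — so {A, B} is a candidate key.
{A, C}⁺ = {A, B, C, D, E} — all of the relation — so {A, C} is a candidate key.
{A, E}⁺ = {A, B, C, D, E} — all of the relation — so {A, E} is a candidate key.
No proper subset of any of these is a key, and no other minimal superkey exists.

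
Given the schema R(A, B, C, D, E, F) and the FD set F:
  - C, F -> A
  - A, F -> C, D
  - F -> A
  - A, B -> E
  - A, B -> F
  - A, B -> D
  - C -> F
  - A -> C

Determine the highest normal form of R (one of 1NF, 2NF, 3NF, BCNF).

1NF

Candidate keys: {A, B}, {B, C}, {B, F}. Prime attributes: {A, B, C, F}.
C, F -> A: {C, F}⁺ = {A, C, D, F}, which is not all of the attributes, so the left side is not a superkey — BCNF is violated.
A, F -> C, D has non-prime {D} on the right and a non-superkey on the left, so 3NF fails.
The proper key subset {A} of {A, B} determines non-prime {D}, so the relation is not even in 2NF.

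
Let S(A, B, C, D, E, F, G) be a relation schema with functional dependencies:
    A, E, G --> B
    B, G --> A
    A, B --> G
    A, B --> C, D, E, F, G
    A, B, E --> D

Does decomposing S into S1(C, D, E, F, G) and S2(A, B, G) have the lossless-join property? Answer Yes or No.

Common attributes: {G}; their closure is {G}.
The closure covers neither S1 nor S2 entirely; the join is not lossless.

No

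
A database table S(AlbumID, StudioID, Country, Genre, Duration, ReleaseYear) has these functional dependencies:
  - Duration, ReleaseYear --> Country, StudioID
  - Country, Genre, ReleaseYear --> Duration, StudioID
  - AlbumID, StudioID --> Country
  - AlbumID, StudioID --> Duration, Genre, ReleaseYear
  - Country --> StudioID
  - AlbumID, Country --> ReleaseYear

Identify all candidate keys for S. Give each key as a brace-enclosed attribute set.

No FD produces {AlbumID}, so it must be in every candidate key.
Closure of {AlbumID, Country} is {AlbumID, Country, Duration, Genre, ReleaseYear, StudioID}, the whole schema; {AlbumID, Country} is a candidate key.
Closure of {AlbumID, StudioID} is {AlbumID, Country, Duration, Genre, ReleaseYear, StudioID}, the whole schema; {AlbumID, StudioID} is a candidate key.
Closure of {AlbumID, Duration, ReleaseYear} is {AlbumID, Country, Duration, Genre, ReleaseYear, StudioID}, the whole schema; {AlbumID, Duration, ReleaseYear} is a candidate key.
No proper subset of any of these is a key, and no other minimal superkey exists.

{AlbumID, Country}, {AlbumID, Duration, ReleaseYear}, {AlbumID, StudioID}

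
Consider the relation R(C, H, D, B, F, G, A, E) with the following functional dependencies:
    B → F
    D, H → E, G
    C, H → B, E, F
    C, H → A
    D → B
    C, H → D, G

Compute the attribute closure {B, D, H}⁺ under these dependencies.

Start with {B, D, H}.
B → F applies; add {F} → now {B, D, F, H}.
D, H → E, G applies; add {E, G} → now {B, D, E, F, G, H}.
No further FD applies.

{B, D, E, F, G, H}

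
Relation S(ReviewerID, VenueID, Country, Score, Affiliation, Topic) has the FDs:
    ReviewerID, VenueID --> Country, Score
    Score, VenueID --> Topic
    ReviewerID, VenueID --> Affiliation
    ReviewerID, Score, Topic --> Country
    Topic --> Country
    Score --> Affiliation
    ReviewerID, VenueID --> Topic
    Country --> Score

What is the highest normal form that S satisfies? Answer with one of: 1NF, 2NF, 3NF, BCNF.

Candidate key: {ReviewerID, VenueID}. Prime attributes: {ReviewerID, VenueID}.
Score, VenueID --> Topic breaks BCNF: {Score, VenueID}⁺ = {Affiliation, Country, Score, Topic, VenueID}, so {Score, VenueID} is not a superkey.
Because {Topic} is non-prime and the left side of Score, VenueID --> Topic is not a superkey, the relation is not in 3NF.
No non-prime attribute depends on a proper subset of any candidate key, so 2NF holds.

2NF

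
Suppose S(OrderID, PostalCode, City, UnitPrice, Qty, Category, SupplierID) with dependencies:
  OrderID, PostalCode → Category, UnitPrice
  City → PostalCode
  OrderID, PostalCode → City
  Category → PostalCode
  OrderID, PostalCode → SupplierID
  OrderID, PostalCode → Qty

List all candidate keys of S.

{Category, OrderID}, {City, OrderID}, {OrderID, PostalCode}

Attributes never on any right-hand side: {OrderID} — every candidate key must contain it.
Closure of {Category, OrderID} is {Category, City, OrderID, PostalCode, Qty, SupplierID, UnitPrice}, the whole schema; {Category, OrderID} is a candidate key.
Closure of {City, OrderID} is {Category, City, OrderID, PostalCode, Qty, SupplierID, UnitPrice}, the whole schema; {City, OrderID} is a candidate key.
Closure of {OrderID, PostalCode} is {Category, City, OrderID, PostalCode, Qty, SupplierID, UnitPrice}, the whole schema; {OrderID, PostalCode} is a candidate key.
These are minimal and exhaustive — every other superkey contains one of them.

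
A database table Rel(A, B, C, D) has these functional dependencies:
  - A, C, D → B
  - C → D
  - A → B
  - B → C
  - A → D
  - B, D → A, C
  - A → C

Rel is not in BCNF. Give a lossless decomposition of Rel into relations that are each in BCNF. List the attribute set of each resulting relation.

{A, B, C}; {C, D}

Candidate keys of the original relation: {A}, {B}.
{A, B, C, D}: {C} determines {C, D} here but is not a superkey — split on C → D, giving {C, D} and {A, B, C}.
{C, D} has no BCNF violation.
{A, B, C} has no BCNF violation.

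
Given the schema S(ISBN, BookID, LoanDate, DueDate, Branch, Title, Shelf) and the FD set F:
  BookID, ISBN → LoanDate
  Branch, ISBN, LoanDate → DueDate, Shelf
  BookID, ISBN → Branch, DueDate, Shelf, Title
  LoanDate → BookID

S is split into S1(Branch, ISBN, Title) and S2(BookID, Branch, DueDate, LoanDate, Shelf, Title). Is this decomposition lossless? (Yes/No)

No

The shared attributes are {Branch, Title} and {Branch, Title}⁺ = {Branch, Title}.
Neither S1 nor S2 is contained in that closure, so the decomposition is lossy.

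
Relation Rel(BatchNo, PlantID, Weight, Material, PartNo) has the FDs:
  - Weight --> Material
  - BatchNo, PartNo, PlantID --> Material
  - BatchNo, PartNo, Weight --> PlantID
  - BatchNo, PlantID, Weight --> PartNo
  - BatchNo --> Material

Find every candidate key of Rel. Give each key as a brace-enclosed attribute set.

{BatchNo, Weight} never appear on the right of any FD, so every key must include all of them.
Closure of {BatchNo, PartNo, Weight} is {BatchNo, Material, PartNo, PlantID, Weight}, the whole schema; {BatchNo, PartNo, Weight} is a candidate key.
Closure of {BatchNo, PlantID, Weight} is {BatchNo, Material, PartNo, PlantID, Weight}, the whole schema; {BatchNo, PlantID, Weight} is a candidate key.
Any other superkey properly contains one of these, so there are no further candidate keys.

{BatchNo, PartNo, Weight}, {BatchNo, PlantID, Weight}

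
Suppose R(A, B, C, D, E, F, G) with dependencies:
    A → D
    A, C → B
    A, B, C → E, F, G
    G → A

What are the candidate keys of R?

{A, C}, {C, G}

{C} never appears on the right of any FD, so every key must include it.
{A, C}⁺ = {A, B, C, D, E, F, G} — all of the relation — so {A, C} is a candidate key.
{C, G}⁺ = {A, B, C, D, E, F, G} — all of the relation — so {C, G} is a candidate key.
No proper subset of any of these is a key, and no other minimal superkey exists.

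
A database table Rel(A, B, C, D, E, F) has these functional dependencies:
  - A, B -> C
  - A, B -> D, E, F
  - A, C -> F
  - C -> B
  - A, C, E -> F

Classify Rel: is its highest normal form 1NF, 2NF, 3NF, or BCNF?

Candidate keys: {A, B}, {A, C}. Prime attributes: {A, B, C}.
C -> B breaks BCNF: {C}⁺ = {B, C}, so {C} is not a superkey.
Its right-hand attributes {B} are all prime, as are those of every other non-superkey FD — the relation is in 3NF.

3NF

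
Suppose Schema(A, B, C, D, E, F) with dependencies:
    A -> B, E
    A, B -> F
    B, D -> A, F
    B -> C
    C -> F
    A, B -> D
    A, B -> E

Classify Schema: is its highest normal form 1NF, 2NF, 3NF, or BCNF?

1NF

Candidate keys: {A}, {B, D}. Prime attributes: {A, B, D}.
For B -> C we have {B}⁺ = {B, C, F}; {B} is not a superkey, so BCNF fails.
Because {C} is non-prime and the left side of B -> C is not a superkey, the relation is not in 3NF.
{B} is a proper subset of the key {B, D}, and {B}⁺ contains the non-prime attributes {C, F} — a partial dependency, so 2NF is violated.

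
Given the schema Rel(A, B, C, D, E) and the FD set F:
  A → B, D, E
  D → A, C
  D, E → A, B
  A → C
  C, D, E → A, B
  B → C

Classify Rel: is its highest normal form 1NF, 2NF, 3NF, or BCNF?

Candidate keys: {A}, {D}. Prime attributes: {A, D}.
For B → C we have {B}⁺ = {B, C}; {B} is not a superkey, so BCNF fails.
Because {C} is non-prime and the left side of B → C is not a superkey, the relation is not in 3NF.
All keys have size 1, which rules out partial dependencies — 2NF is satisfied.

2NF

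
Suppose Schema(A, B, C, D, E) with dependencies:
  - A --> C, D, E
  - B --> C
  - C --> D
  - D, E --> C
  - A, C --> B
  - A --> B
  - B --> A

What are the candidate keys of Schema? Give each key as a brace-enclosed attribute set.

{A}, {B}

{A} is a candidate key since {A}⁺ = {A, B, C, D, E} covers every attribute.
{B} is a candidate key since {B}⁺ = {A, B, C, D, E} covers every attribute.
These are minimal and exhaustive — every other superkey contains one of them.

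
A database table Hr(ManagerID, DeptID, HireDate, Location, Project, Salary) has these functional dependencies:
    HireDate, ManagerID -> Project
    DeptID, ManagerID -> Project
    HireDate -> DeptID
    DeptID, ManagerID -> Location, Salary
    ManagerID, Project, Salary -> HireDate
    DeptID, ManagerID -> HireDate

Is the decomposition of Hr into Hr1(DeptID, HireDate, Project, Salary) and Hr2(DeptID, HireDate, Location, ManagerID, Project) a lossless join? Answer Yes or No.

Common attributes: {DeptID, HireDate, Project}; their closure is {DeptID, HireDate, Project}.
Hr1 ⊄ {DeptID, HireDate, Project} and Hr2 ⊄ {DeptID, HireDate, Project}, so the split is lossy.

No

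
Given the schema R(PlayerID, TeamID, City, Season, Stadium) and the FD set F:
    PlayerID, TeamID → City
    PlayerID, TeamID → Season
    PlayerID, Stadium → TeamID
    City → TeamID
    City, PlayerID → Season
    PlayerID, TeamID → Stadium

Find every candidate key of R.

{City, PlayerID}, {PlayerID, Stadium}, {PlayerID, TeamID}

Attributes never on any right-hand side: {PlayerID} — every candidate key must contain it.
{City, PlayerID}⁺ = {City, PlayerID, Season, Stadium, TeamID} — all of the relation — so {City, PlayerID} is a candidate key.
{PlayerID, Stadium}⁺ = {City, PlayerID, Season, Stadium, TeamID} — all of the relation — so {PlayerID, Stadium} is a candidate key.
{PlayerID, TeamID}⁺ = {City, PlayerID, Season, Stadium, TeamID} — all of the relation — so {PlayerID, TeamID} is a candidate key.
These are minimal and exhaustive — every other superkey contains one of them.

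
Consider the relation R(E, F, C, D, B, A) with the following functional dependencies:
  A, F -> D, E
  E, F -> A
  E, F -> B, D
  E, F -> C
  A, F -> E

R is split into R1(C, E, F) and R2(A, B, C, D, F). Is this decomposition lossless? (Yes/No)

R1 ∩ R2 = {C, F}; its closure under F is {C, F}.
Neither R1 nor R2 is contained in that closure, so the decomposition is lossy.

No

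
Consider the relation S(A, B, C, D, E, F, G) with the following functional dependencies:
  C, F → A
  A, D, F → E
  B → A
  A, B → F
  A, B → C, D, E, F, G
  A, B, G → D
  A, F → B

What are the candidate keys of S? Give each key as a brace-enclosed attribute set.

{B}⁺ = {A, B, C, D, E, F, G}, which is every attribute, so {B} is a candidate key.
{A, F}⁺ = {A, B, C, D, E, F, G}, which is every attribute, so {A, F} is a candidate key.
{C, F}⁺ = {A, B, C, D, E, F, G}, which is every attribute, so {C, F} is a candidate key.
These are minimal and exhaustive — every other superkey contains one of them.

{A, F}, {B}, {C, F}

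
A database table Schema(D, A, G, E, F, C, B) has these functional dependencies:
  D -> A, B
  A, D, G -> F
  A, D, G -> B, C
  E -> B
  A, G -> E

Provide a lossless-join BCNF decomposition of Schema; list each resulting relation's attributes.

{A, B, D}; {C, D, E, F, G}

Candidate key of the original relation: {D, G}.
In {A, B, C, D, E, F, G}, {D} is not a superkey ({D}⁺ restricted to this set is {A, B, D}), so split on D -> A, B into {A, B, D} and {C, D, E, F, G}.
{A, B, D} has no BCNF violation.
{C, D, E, F, G} has no BCNF violation.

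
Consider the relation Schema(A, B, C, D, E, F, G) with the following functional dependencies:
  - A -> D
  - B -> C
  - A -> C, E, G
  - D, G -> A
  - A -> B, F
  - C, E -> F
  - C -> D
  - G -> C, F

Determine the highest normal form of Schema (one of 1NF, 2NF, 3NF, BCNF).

2NF

Candidate keys: {A}, {G}. Prime attributes: {A, G}.
B -> C breaks BCNF: {B}⁺ = {B, C, D}, so {B} is not a superkey.
B -> C determines the non-prime attribute {C} from a non-superkey — 3NF is violated.
With only single-attribute keys there can be no partial dependency, so 2NF holds.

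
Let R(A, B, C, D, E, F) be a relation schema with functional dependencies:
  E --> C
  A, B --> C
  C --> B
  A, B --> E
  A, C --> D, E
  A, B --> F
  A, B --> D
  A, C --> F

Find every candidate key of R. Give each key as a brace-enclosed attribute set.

{A, B}, {A, C}, {A, E}

{A} never appears on the right of any FD, so every key must include it.
{A, B} is a candidate key since {A, B}⁺ = {A, B, C, D, E, F} covers every attribute.
{A, C} is a candidate key since {A, C}⁺ = {A, B, C, D, E, F} covers every attribute.
{A, E} is a candidate key since {A, E}⁺ = {A, B, C, D, E, F} covers every attribute.
No proper subset of any of these is a key, and no other minimal superkey exists.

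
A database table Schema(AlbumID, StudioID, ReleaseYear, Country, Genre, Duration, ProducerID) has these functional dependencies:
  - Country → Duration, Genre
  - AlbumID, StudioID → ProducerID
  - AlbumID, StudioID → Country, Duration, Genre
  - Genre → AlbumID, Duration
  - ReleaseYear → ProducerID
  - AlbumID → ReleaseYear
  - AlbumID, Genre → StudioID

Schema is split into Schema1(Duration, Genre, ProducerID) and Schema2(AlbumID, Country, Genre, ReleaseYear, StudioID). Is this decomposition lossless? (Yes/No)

Yes

The shared attributes are {Genre} and {Genre}⁺ = {AlbumID, Country, Duration, Genre, ProducerID, ReleaseYear, StudioID}.
Since Schema1 ⊆ {AlbumID, Country, Duration, Genre, ProducerID, ReleaseYear, StudioID}, the intersection is a superkey of Schema1; the decomposition is lossless.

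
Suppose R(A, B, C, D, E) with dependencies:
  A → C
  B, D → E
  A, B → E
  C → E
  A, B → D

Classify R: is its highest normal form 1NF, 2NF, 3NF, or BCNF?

Candidate key: {A, B}. Prime attributes: {A, B}.
For A → C we have {A}⁺ = {A, C, E}; {A} is not a superkey, so BCNF fails.
A → C determines the non-prime attribute {C} from a non-superkey — 3NF is violated.
{A} is a proper subset of the key {A, B}, and {A}⁺ contains the non-prime attributes {C, E} — a partial dependency, so 2NF is violated.

1NF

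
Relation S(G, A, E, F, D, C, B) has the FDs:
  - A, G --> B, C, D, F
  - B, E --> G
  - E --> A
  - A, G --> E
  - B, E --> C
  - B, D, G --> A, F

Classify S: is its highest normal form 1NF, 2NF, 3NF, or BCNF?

Candidate keys: {A, G}, {B, D, G}, {B, E}, {E, G}. Prime attributes: {A, B, D, E, G}.
For E --> A we have {E}⁺ = {A, E}; {E} is not a superkey, so BCNF fails.
Since {A} ⊆ prime attributes and every other non-superkey FD also has a prime right side, the schema is in 3NF.

3NF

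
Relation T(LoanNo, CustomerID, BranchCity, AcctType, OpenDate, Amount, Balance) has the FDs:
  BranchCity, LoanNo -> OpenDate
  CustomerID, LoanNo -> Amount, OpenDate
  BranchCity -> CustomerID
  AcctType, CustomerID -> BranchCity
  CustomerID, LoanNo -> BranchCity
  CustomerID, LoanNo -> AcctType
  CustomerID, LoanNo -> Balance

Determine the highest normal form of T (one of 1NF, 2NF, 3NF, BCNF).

Candidate keys: {BranchCity, LoanNo}, {CustomerID, LoanNo}. Prime attributes: {BranchCity, CustomerID, LoanNo}.
For BranchCity -> CustomerID we have {BranchCity}⁺ = {BranchCity, CustomerID}; {BranchCity} is not a superkey, so BCNF fails.
Since {CustomerID} ⊆ prime attributes and every other non-superkey FD also has a prime right side, the schema is in 3NF.

3NF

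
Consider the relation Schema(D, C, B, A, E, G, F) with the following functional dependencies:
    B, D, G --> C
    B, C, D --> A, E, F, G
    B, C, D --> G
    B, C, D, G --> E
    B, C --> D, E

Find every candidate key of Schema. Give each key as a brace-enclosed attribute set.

No FD produces {B}, so it must be in every candidate key.
{B, C}⁺ = {A, B, C, D, E, F, G}, which is every attribute, so {B, C} is a candidate key.
{B, D, G}⁺ = {A, B, C, D, E, F, G}, which is every attribute, so {B, D, G} is a candidate key.
No proper subset of any of these is a key, and no other minimal superkey exists.

{B, C}, {B, D, G}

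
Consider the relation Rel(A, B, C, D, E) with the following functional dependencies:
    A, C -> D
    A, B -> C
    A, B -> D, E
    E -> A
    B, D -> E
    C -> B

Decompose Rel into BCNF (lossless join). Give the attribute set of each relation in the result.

Candidate keys of the original relation: {A, B}, {A, C}, {B, D}, {B, E}, {C, D}, {C, E}.
In {A, B, C, D, E}, {E} is not a superkey ({E}⁺ restricted to this set is {A, E}), so split on E -> A into {A, E} and {B, C, D, E}.
{A, E}: every determinant is a superkey — BCNF.
In {B, C, D, E}, {C} is not a superkey ({C}⁺ restricted to this set is {B, C}), so split on C -> B into {B, C} and {C, D, E}.
{B, C}: every determinant is a superkey — BCNF.
{C, D, E}: every determinant is a superkey — BCNF.

{A, E}; {B, C}; {C, D, E}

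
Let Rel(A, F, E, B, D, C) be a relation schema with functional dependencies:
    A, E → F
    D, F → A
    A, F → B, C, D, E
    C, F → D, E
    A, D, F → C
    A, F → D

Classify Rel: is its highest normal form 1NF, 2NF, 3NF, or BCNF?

BCNF

Candidate keys: {A, E}, {A, F}, {C, F}, {D, F}. Prime attributes: {A, C, D, E, F}.
Every FD has a superkey on the left, so the relation is in BCNF.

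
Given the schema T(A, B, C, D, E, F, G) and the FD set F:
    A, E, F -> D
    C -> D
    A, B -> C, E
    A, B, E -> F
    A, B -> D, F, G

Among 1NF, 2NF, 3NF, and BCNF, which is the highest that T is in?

2NF

Candidate key: {A, B}. Prime attributes: {A, B}.
For A, E, F -> D we have {A, E, F}⁺ = {A, D, E, F}; {A, E, F} is not a superkey, so BCNF fails.
A, E, F -> D has non-prime {D} on the right and a non-superkey on the left, so 3NF fails.
No non-prime attribute depends on a proper subset of any candidate key, so 2NF holds.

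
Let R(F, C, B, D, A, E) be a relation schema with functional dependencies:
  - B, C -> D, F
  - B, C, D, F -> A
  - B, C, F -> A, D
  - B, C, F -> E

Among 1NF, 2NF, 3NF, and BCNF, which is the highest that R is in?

BCNF

Candidate key: {B, C}. Prime attributes: {B, C}.
The left-hand side of every FD is a superkey, so BCNF is satisfied.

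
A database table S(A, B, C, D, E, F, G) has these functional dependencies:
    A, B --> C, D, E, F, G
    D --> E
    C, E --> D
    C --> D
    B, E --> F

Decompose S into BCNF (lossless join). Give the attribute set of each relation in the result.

{A, B, C, G}; {B, C, F}; {C, D}; {D, E}

Candidate key of the original relation: {A, B}.
Within {A, B, C, D, E, F, G}: {D}⁺ ∩ {A, B, C, D, E, F, G} = {D, E}, not the whole set, so D --> E violates BCNF; decompose into {D, E} and {A, B, C, D, F, G}.
{D, E}: every determinant is a superkey — BCNF.
Within {A, B, C, D, F, G}: {C}⁺ ∩ {A, B, C, D, F, G} = {C, D}, not the whole set, so C --> D violates BCNF; decompose into {C, D} and {A, B, C, F, G}.
{C, D}: every determinant is a superkey — BCNF.
Within {A, B, C, F, G}: {B, C}⁺ ∩ {A, B, C, F, G} = {B, C, F}, not the whole set, so B, C --> F violates BCNF; decompose into {B, C, F} and {A, B, C, G}.
{B, C, F}: every determinant is a superkey — BCNF.
{A, B, C, G}: every determinant is a superkey — BCNF.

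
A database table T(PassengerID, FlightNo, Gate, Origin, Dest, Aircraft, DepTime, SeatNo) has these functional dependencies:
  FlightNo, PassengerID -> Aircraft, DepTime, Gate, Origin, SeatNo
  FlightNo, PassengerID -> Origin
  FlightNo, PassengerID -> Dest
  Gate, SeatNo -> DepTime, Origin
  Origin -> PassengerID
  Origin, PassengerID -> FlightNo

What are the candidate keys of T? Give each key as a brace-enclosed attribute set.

{FlightNo, PassengerID}, {Gate, SeatNo}, {Origin}

{Origin}⁺ = {Aircraft, DepTime, Dest, FlightNo, Gate, Origin, PassengerID, SeatNo}, which is every attribute, so {Origin} is a candidate key.
{FlightNo, PassengerID}⁺ = {Aircraft, DepTime, Dest, FlightNo, Gate, Origin, PassengerID, SeatNo}, which is every attribute, so {FlightNo, PassengerID} is a candidate key.
{Gate, SeatNo}⁺ = {Aircraft, DepTime, Dest, FlightNo, Gate, Origin, PassengerID, SeatNo}, which is every attribute, so {Gate, SeatNo} is a candidate key.
These are minimal and exhaustive — every other superkey contains one of them.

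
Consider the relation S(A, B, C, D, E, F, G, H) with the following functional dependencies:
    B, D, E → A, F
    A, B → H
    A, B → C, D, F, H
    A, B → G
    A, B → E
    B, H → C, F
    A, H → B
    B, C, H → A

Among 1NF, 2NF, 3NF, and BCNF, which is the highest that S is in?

Candidate keys: {A, B}, {A, H}, {B, D, E}, {B, H}. Prime attributes: {A, B, D, E, H}.
Each dependency's left side is a superkey — BCNF holds.

BCNF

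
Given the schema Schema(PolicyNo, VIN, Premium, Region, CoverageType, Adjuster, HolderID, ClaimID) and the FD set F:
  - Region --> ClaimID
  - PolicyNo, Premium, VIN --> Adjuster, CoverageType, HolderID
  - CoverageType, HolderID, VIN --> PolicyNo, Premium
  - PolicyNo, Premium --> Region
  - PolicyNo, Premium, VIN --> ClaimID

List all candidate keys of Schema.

Attributes never on any right-hand side: {VIN} — every candidate key must contain it.
Closure of {CoverageType, HolderID, VIN} is {Adjuster, ClaimID, CoverageType, HolderID, PolicyNo, Premium, Region, VIN}, the whole schema; {CoverageType, HolderID, VIN} is a candidate key.
Closure of {PolicyNo, Premium, VIN} is {Adjuster, ClaimID, CoverageType, HolderID, PolicyNo, Premium, Region, VIN}, the whole schema; {PolicyNo, Premium, VIN} is a candidate key.
Any other superkey properly contains one of these, so there are no further candidate keys.

{CoverageType, HolderID, VIN}, {PolicyNo, Premium, VIN}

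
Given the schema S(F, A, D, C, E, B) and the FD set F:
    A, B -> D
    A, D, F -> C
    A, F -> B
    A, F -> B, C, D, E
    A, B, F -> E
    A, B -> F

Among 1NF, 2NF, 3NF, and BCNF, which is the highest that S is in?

BCNF

Candidate keys: {A, B}, {A, F}. Prime attributes: {A, B, F}.
Each dependency's left side is a superkey — BCNF holds.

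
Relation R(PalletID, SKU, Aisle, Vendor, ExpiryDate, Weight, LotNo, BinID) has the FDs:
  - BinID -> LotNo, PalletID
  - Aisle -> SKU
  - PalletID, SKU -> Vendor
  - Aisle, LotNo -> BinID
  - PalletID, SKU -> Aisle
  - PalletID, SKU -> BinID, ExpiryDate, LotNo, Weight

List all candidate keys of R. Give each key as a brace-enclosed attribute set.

{Aisle, BinID}⁺ = {Aisle, BinID, ExpiryDate, LotNo, PalletID, SKU, Vendor, Weight}, which is every attribute, so {Aisle, BinID} is a candidate key.
{Aisle, LotNo}⁺ = {Aisle, BinID, ExpiryDate, LotNo, PalletID, SKU, Vendor, Weight}, which is every attribute, so {Aisle, LotNo} is a candidate key.
{Aisle, PalletID}⁺ = {Aisle, BinID, ExpiryDate, LotNo, PalletID, SKU, Vendor, Weight}, which is every attribute, so {Aisle, PalletID} is a candidate key.
{BinID, SKU}⁺ = {Aisle, BinID, ExpiryDate, LotNo, PalletID, SKU, Vendor, Weight}, which is every attribute, so {BinID, SKU} is a candidate key.
{PalletID, SKU}⁺ = {Aisle, BinID, ExpiryDate, LotNo, PalletID, SKU, Vendor, Weight}, which is every attribute, so {PalletID, SKU} is a candidate key.
These are minimal and exhaustive — every other superkey contains one of them.

{Aisle, BinID}, {Aisle, LotNo}, {Aisle, PalletID}, {BinID, SKU}, {PalletID, SKU}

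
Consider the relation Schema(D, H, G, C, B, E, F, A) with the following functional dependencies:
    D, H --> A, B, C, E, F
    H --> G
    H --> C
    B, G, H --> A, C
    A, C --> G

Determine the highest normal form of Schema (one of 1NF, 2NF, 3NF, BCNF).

Candidate key: {D, H}. Prime attributes: {D, H}.
For H --> G we have {H}⁺ = {C, G, H}; {H} is not a superkey, so BCNF fails.
H --> G has non-prime {G} on the right and a non-superkey on the left, so 3NF fails.
{H} is a proper subset of the key {D, H}, and {H}⁺ contains the non-prime attributes {C, G} — a partial dependency, so 2NF is violated.

1NF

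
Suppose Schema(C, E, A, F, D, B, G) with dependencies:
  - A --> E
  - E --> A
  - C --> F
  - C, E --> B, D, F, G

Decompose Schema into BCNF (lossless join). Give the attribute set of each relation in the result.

{A, B, C, D, G}; {A, E}; {C, F}

Candidate keys of the original relation: {A, C}, {C, E}.
{A, B, C, D, E, F, G}: {A} determines {A, E} here but is not a superkey — split on A --> E, giving {A, E} and {A, B, C, D, F, G}.
{A, E} has no BCNF violation.
{A, B, C, D, F, G}: {C} determines {C, F} here but is not a superkey — split on C --> F, giving {C, F} and {A, B, C, D, G}.
{C, F} has no BCNF violation.
{A, B, C, D, G} has no BCNF violation.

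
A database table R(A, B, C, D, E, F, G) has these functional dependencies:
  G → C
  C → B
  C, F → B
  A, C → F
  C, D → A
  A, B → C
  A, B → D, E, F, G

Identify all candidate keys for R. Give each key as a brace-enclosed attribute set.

{A, B}⁺ = {A, B, C, D, E, F, G}, which is every attribute, so {A, B} is a candidate key.
{A, C}⁺ = {A, B, C, D, E, F, G}, which is every attribute, so {A, C} is a candidate key.
{A, G}⁺ = {A, B, C, D, E, F, G}, which is every attribute, so {A, G} is a candidate key.
{C, D}⁺ = {A, B, C, D, E, F, G}, which is every attribute, so {C, D} is a candidate key.
{D, G}⁺ = {A, B, C, D, E, F, G}, which is every attribute, so {D, G} is a candidate key.
These are minimal and exhaustive — every other superkey contains one of them.

{A, B}, {A, C}, {A, G}, {C, D}, {D, G}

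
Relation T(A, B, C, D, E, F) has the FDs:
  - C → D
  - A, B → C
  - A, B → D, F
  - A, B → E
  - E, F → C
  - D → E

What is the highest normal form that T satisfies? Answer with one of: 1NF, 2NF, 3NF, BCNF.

2NF

Candidate key: {A, B}. Prime attributes: {A, B}.
For C → D we have {C}⁺ = {C, D, E}; {C} is not a superkey, so BCNF fails.
C → D determines the non-prime attribute {D} from a non-superkey — 3NF is violated.
No proper subset of a key has a non-prime attribute in its closure, so there is no partial dependency; 2NF holds.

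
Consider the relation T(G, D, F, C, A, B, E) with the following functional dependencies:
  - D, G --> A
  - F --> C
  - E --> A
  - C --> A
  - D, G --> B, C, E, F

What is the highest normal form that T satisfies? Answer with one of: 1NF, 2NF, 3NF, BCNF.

Candidate key: {D, G}. Prime attributes: {D, G}.
F --> C breaks BCNF: {F}⁺ = {A, C, F}, so {F} is not a superkey.
Because {C} is non-prime and the left side of F --> C is not a superkey, the relation is not in 3NF.
No non-prime attribute depends on a proper subset of any candidate key, so 2NF holds.

2NF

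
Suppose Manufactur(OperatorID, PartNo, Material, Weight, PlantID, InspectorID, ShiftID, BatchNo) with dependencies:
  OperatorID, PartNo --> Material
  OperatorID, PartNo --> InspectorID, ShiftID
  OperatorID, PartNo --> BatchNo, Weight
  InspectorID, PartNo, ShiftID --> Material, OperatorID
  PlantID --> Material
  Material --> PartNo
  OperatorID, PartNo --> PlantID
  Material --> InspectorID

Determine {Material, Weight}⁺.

Start with {Material, Weight}.
Material --> PartNo applies; add {PartNo} → now {Material, PartNo, Weight}.
Material --> InspectorID applies; add {InspectorID} → now {InspectorID, Material, PartNo, Weight}.
No further FD applies.

{InspectorID, Material, PartNo, Weight}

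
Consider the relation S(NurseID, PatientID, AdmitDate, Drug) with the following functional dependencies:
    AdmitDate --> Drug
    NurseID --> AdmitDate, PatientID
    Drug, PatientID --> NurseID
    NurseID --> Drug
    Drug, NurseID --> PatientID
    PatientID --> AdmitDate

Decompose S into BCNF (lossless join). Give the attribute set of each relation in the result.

Candidate keys of the original relation: {NurseID}, {PatientID}.
{AdmitDate, Drug, NurseID, PatientID}: {AdmitDate} determines {AdmitDate, Drug} here but is not a superkey — split on AdmitDate --> Drug, giving {AdmitDate, Drug} and {AdmitDate, NurseID, PatientID}.
{AdmitDate, Drug} has no BCNF violation.
{AdmitDate, NurseID, PatientID} has no BCNF violation.

{AdmitDate, Drug}; {AdmitDate, NurseID, PatientID}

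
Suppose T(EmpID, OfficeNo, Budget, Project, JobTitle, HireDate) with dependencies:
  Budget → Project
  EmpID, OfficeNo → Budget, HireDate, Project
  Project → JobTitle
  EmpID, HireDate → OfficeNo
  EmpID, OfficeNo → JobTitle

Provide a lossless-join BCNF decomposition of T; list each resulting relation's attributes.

{Budget, EmpID, HireDate, OfficeNo}; {Budget, Project}; {JobTitle, Project}

Candidate keys of the original relation: {EmpID, HireDate}, {EmpID, OfficeNo}.
{Budget, EmpID, HireDate, JobTitle, OfficeNo, Project}: {Budget} determines {Budget, JobTitle, Project} here but is not a superkey — split on Budget → JobTitle, Project, giving {Budget, JobTitle, Project} and {Budget, EmpID, HireDate, OfficeNo}.
{Budget, JobTitle, Project}: {Project} determines {JobTitle, Project} here but is not a superkey — split on Project → JobTitle, giving {JobTitle, Project} and {Budget, Project}.
{JobTitle, Project} has no BCNF violation.
{Budget, Project} has no BCNF violation.
{Budget, EmpID, HireDate, OfficeNo} has no BCNF violation.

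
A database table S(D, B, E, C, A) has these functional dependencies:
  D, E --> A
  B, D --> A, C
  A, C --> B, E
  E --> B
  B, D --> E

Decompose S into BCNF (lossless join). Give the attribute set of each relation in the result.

{A, C, D}; {A, C, E}; {B, E}

Candidate keys of the original relation: {A, C, D}, {B, D}, {D, E}.
{A, B, C, D, E}: {A, C} determines {A, B, C, E} here but is not a superkey — split on A, C --> B, E, giving {A, B, C, E} and {A, C, D}.
{A, B, C, E}: {E} determines {B, E} here but is not a superkey — split on E --> B, giving {B, E} and {A, C, E}.
{B, E}: every determinant is a superkey — BCNF.
{A, C, E}: every determinant is a superkey — BCNF.
{A, C, D}: every determinant is a superkey — BCNF.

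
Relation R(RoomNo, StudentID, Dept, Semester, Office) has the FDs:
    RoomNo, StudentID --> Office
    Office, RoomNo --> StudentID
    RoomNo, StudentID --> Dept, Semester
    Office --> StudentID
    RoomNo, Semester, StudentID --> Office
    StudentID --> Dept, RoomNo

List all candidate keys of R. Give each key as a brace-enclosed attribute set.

{Office}, {StudentID}

{Office}⁺ = {Dept, Office, RoomNo, Semester, StudentID}, which is every attribute, so {Office} is a candidate key.
{StudentID}⁺ = {Dept, Office, RoomNo, Semester, StudentID}, which is every attribute, so {StudentID} is a candidate key.
These are minimal and exhaustive — every other superkey contains one of them.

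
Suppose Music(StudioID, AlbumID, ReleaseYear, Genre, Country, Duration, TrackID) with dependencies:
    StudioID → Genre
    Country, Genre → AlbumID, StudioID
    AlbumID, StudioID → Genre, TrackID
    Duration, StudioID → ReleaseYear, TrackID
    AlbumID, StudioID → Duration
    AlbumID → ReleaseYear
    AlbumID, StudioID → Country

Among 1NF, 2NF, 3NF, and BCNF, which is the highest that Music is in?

Candidate keys: {AlbumID, StudioID}, {Country, Genre}, {Country, StudioID}. Prime attributes: {AlbumID, Country, Genre, StudioID}.
StudioID → Genre: {StudioID}⁺ = {Genre, StudioID}, which is not all of the attributes, so the left side is not a superkey — BCNF is violated.
Duration, StudioID → ReleaseYear, TrackID determines the non-prime attributes {ReleaseYear, TrackID} from a non-superkey — 3NF is violated.
Since {AlbumID} ⊂ {AlbumID, StudioID} and {AlbumID}⁺ ⊇ {ReleaseYear} with {ReleaseYear} non-prime, there is a partial dependency; 2NF fails.

1NF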